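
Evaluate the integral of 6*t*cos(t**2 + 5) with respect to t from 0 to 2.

3*sin(9) - 3*sin(5)

Let u = t**2 + 5, so du = 2*t dt. When t = 0, u = 5; when t = 2, u = 9.
The integral becomes 3·∫ cos(u) du from 5 to 9, with antiderivative 3*sin(u).
Back in t: F(t) = 3*sin(t**2 + 5).
Then F(2) - F(0) = (3*sin(9)) - (3*sin(5)) = 3*sin(9) - 3*sin(5).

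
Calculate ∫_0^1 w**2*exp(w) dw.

-2 + E

Integrate by parts twice (u = w^2, dv = exp(w) dw).
An antiderivative is F(w) = (w**2 - 2*w + 2)*exp(w).
Then F(1) - F(0) = (E) - (2) = -2 + E.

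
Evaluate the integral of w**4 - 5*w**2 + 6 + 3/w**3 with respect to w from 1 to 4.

19041/160

By the power rule, an antiderivative is F(w) = w**5/5 - 5*w**3/3 + 6*w - 3/(2*w**2).
Then F(4) - F(1) = (58579/480) - (91/30) = 19041/160.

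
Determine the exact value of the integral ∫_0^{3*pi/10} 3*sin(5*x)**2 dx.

9*pi/20

Use the identity sin^2(5*x) = (1 - cos(10*x))/2.
An antiderivative is F(x) = 3*x/2 - 3*sin(10*x)/20.
Then F(3*pi/10) - F(0) = (9*pi/20) - (0) = 9*pi/20.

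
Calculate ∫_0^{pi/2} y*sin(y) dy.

Integrate by parts once (u = y, dv = sin(y) dy).
An antiderivative is F(y) = -y*cos(y) + sin(y).
Then F(pi/2) - F(0) = (1) - (0) = 1.

1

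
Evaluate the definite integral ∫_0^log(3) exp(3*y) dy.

Let u = exp(y), so du = exp(y) dy. When y = 0, u = 1; when y = log(3), u = 3.
The integral becomes ∫ u**2 du from 1 to 3, with antiderivative u**3/3.
Back in y: F(y) = exp(3*y)/3.
Then F(log(3)) - F(0) = (9) - (1/3) = 26/3.

26/3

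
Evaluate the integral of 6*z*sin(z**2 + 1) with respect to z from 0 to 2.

-3*cos(5) + 3*cos(1)

Let u = z**2 + 1, so du = 2*z dz. When z = 0, u = 1; when z = 2, u = 5.
The integral becomes 3·∫ sin(u) du from 1 to 5, with antiderivative -3*cos(u).
Back in z: F(z) = -3*cos(z**2 + 1).
Then F(2) - F(0) = (-3*cos(5)) - (-3*cos(1)) = -3*cos(5) + 3*cos(1).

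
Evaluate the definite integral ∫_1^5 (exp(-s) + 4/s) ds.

An antiderivative is F(s) = 4*log(s) - exp(-s).
Then F(5) - F(1) = (-exp(-5) + 4*log(5)) - (-exp(-1)) = -exp(-5) + exp(-1) + 4*log(5).

-exp(-5) + exp(-1) + 4*log(5)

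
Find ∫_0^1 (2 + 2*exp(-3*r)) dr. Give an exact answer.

8/3 - 2*exp(-3)/3

An antiderivative is F(r) = 2*r - 2*exp(-3*r)/3.
Then F(1) - F(0) = (2 - 2*exp(-3)/3) - (-2/3) = 8/3 - 2*exp(-3)/3.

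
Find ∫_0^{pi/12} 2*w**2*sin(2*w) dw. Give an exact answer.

Integrate by parts twice (u = w^2, dv = 2*sin(2*w) dw).
An antiderivative is F(w) = -w**2*cos(2*w) + w*sin(2*w) + cos(2*w)/2.
Then F(pi/12) - F(0) = (-sqrt(3)*pi**2/288 + pi/24 + sqrt(3)/4) - (1/2) = -1/2 - sqrt(3)*pi**2/288 + pi/24 + sqrt(3)/4.

-1/2 - sqrt(3)*pi**2/288 + pi/24 + sqrt(3)/4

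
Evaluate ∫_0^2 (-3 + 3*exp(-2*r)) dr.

-9/2 - 3*exp(-4)/2

An antiderivative is F(r) = -3*r - 3*exp(-2*r)/2.
Then F(2) - F(0) = (-6 - 3*exp(-4)/2) - (-3/2) = -9/2 - 3*exp(-4)/2.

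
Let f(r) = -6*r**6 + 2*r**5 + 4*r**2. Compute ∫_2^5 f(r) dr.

-430581/7

By the power rule, an antiderivative is F(r) = -6*r**7/7 + r**6/3 + 4*r**3/3.
Then F(5) - F(2) = (-431125/7) - (-544/7) = -430581/7.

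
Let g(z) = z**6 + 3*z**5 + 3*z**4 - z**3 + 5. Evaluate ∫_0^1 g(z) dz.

By the power rule, an antiderivative is F(z) = z**7/7 + z**6/2 + 3*z**5/5 - z**4/4 + 5*z.
Then F(1) - F(0) = (839/140) - (0) = 839/140.

839/140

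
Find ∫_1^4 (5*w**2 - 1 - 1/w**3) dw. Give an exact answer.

3249/32

By the power rule, an antiderivative is F(w) = 5*w**3/3 - w + 1/(2*w**2).
Then F(4) - F(1) = (9859/96) - (7/6) = 3249/32.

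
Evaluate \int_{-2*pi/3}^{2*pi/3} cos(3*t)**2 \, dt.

2*pi/3

Use the identity cos^2(3*t) = (1 + cos(6*t))/2.
An antiderivative is F(t) = t/2 + sin(6*t)/12.
Then F(2*pi/3) - F(-2*pi/3) = (pi/3) - (-pi/3) = 2*pi/3.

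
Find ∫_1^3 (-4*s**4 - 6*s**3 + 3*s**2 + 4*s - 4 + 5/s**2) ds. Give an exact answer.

-4144/15

By the power rule, an antiderivative is F(s) = -4*s**5/5 - 3*s**4/2 + s**3 + 2*s**2 - 4*s - 5/s.
Then F(3) - F(1) = (-8537/30) - (-83/10) = -4144/15.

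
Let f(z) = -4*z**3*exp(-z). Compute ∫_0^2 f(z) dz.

Integrate by parts 3 times (u = z^3, dv = -4*exp(-z) dz).
An antiderivative is F(z) = (4*z**3 + 12*z**2 + 24*z + 24)*exp(-z).
Then F(2) - F(0) = (152*exp(-2)) - (24) = -24 + 152*exp(-2).

-24 + 152*exp(-2)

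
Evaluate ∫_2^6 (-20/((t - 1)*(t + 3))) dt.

-10*log(5) + 10*log(3)

Factor the denominator: t**2 + 2*t - 3 = (t + 3)(t - 1).
Partial fractions: -20/((t - 1)*(t + 3)) = 5/(t + 3) - 5/(t - 1).
An antiderivative is F(t) = -5*log(t - 1) + 5*log(t + 3).
Then F(6) - F(2) = (-5*log(5) + 10*log(3)) - (5*log(5)) = -10*log(5) + 10*log(3).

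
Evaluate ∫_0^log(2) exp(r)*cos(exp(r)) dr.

Let u = exp(r), so du = exp(r) dr. When r = 0, u = 1; when r = log(2), u = 2.
The integral becomes ∫ cos(u) du from 1 to 2, with antiderivative sin(u).
Back in r: F(r) = sin(exp(r)).
Then F(log(2)) - F(0) = (sin(2)) - (sin(1)) = -sin(1) + sin(2).

-sin(1) + sin(2)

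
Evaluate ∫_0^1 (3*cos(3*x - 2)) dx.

sin(1) + sin(2)

Let u = 3*x - 2, so du = 3 dx. When x = 0, u = -2; when x = 1, u = 1.
The integral becomes ∫ cos(u) du from -2 to 1, with antiderivative sin(u).
Back in x: F(x) = sin(3*x - 2).
Then F(1) - F(0) = (sin(1)) - (-sin(2)) = sin(1) + sin(2).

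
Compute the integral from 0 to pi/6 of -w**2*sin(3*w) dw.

2/27 - pi/27

Integrate by parts twice (u = w^2, dv = -sin(3*w) dw).
An antiderivative is F(w) = w**2*cos(3*w)/3 - 2*w*sin(3*w)/9 - 2*cos(3*w)/27.
Then F(pi/6) - F(0) = (-pi/27) - (-2/27) = 2/27 - pi/27.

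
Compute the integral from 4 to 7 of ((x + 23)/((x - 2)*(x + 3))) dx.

Factor the denominator: x**2 + x - 6 = (x + 3)(x - 2).
Partial fractions: (x + 23)/((x - 2)*(x + 3)) = -4/(x + 3) + 5/(x - 2).
An antiderivative is F(x) = 5*log(x - 2) - 4*log(x + 3).
Then F(7) - F(4) = (log(5/16)) - (-4*log(7) + 5*log(2)) = -9*log(2) + log(5) + 4*log(7).

-9*log(2) + log(5) + 4*log(7)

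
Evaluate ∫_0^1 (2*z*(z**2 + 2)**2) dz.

Let u = z**2 + 2, so du = 2*z dz. When z = 0, u = 2; when z = 1, u = 3.
The integral becomes ∫ u**2 du from 2 to 3, with antiderivative u**3/3.
Back in z: F(z) = (z**2 + 2)**3/3.
Then F(1) - F(0) = (9) - (8/3) = 19/3.

19/3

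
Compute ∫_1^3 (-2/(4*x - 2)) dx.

-log(10)/2 + log(2)/2

An antiderivative is F(x) = -log(4*x - 2)/2.
Then F(3) - F(1) = (-log(10)/2) - (-log(2)/2) = -log(10)/2 + log(2)/2.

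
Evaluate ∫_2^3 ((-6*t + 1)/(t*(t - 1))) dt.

-log(48)

Factor the denominator: t**2 - t = t(t - 1).
Partial fractions: (-6*t + 1)/(t*(t - 1)) = -1/t - 5/(t - 1).
An antiderivative is F(t) = -log(t) - 5*log(t - 1).
Then F(3) - F(2) = (-log(96)) - (-log(2)) = -log(48).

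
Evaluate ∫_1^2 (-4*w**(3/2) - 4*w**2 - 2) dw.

-146/15 - 32*sqrt(2)/5

By the power rule, an antiderivative is F(w) = -8*w**(5/2)/5 - 4*w**3/3 - 2*w.
Then F(2) - F(1) = (-44/3 - 32*sqrt(2)/5) - (-74/15) = -146/15 - 32*sqrt(2)/5.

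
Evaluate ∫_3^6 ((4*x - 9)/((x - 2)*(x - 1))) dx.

Factor the denominator: x**2 - 3*x + 2 = (x - 1)(x - 2).
Partial fractions: (4*x - 9)/((x - 2)*(x - 1)) = 5/(x - 1) - 1/(x - 2).
An antiderivative is F(x) = -log(x - 2) + 5*log(x - 1).
Then F(6) - F(3) = (-2*log(2) + 5*log(5)) - (log(32)) = -7*log(2) + 5*log(5).

-7*log(2) + 5*log(5)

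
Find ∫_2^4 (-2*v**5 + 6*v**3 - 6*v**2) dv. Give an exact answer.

By the power rule, an antiderivative is F(v) = -v**6/3 + 3*v**4/2 - 2*v**3.
Then F(4) - F(2) = (-3328/3) - (-40/3) = -1096.

-1096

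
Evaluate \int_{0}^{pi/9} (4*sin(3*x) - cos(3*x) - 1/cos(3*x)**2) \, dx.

An antiderivative is F(x) = -sin(3*x)/3 - 4*cos(3*x)/3 - tan(3*x)/3.
Then F(pi/9) - F(0) = (-sqrt(3)/2 - 2/3) - (-4/3) = 2/3 - sqrt(3)/2.

2/3 - sqrt(3)/2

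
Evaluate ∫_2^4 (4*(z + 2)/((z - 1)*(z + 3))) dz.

-log(5) + log(7) + 3*log(3)

Factor the denominator: z**2 + 2*z - 3 = (z + 3)(z - 1).
Partial fractions: 4*(z + 2)/((z - 1)*(z + 3)) = 1/(z + 3) + 3/(z - 1).
An antiderivative is F(z) = 3*log(z - 1) + log(z + 3).
Then F(4) - F(2) = (log(7) + 3*log(3)) - (log(5)) = -log(5) + log(7) + 3*log(3).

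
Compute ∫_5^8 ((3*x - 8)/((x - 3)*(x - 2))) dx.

log(10)

Factor the denominator: x**2 - 5*x + 6 = (x - 2)(x - 3).
Partial fractions: (3*x - 8)/((x - 3)*(x - 2)) = 2/(x - 2) + 1/(x - 3).
An antiderivative is F(x) = log(x - 3) + 2*log(x - 2).
Then F(8) - F(5) = (2*log(2) + log(5) + 2*log(3)) - (log(18)) = log(10).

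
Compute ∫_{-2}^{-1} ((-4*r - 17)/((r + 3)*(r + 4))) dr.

Factor the denominator: r**2 + 7*r + 12 = (r + 4)(r + 3).
Partial fractions: (-4*r - 17)/((r + 3)*(r + 4)) = 1/(r + 4) - 5/(r + 3).
An antiderivative is F(r) = -5*log(r + 3) + log(r + 4).
Then F(-1) - F(-2) = (log(3/32)) - (log(2)) = log(3/64).

log(3/64)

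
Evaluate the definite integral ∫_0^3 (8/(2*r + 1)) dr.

Let u = 2*r + 1, so du = 2 dr. When r = 0, u = 1; when r = 3, u = 7.
The integral becomes 4·∫ 1/u du from 1 to 7, with antiderivative 4*log(u).
Back in r: F(r) = 4*log(2*r + 1).
Then F(3) - F(0) = (4*log(7)) - (0) = 4*log(7).

4*log(7)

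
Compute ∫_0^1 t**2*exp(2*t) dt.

-1/4 + exp(2)/4

Integrate by parts twice (u = t^2, dv = exp(2*t) dt).
An antiderivative is F(t) = (2*t**2 - 2*t + 1)*exp(2*t)/4.
Then F(1) - F(0) = (exp(2)/4) - (1/4) = -1/4 + exp(2)/4.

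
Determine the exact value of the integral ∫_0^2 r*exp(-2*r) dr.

Integrate by parts once (u = r, dv = exp(-2*r) dr).
An antiderivative is F(r) = (-2*r - 1)*exp(-2*r)/4.
Then F(2) - F(0) = (-5*exp(-4)/4) - (-1/4) = (-5 + exp(4))*exp(-4)/4.

(-5 + exp(4))*exp(-4)/4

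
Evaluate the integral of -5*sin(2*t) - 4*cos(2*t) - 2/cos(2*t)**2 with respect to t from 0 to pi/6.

-2*sqrt(3) - 5/4

An antiderivative is F(t) = -2*sin(2*t) + 5*cos(2*t)/2 - tan(2*t).
Then F(pi/6) - F(0) = (5/4 - 2*sqrt(3)) - (5/2) = -2*sqrt(3) - 5/4.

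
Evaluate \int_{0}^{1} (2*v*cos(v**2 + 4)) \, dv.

Let u = v**2 + 4, so du = 2*v dv. When v = 0, u = 4; when v = 1, u = 5.
The integral becomes ∫ cos(u) du from 4 to 5, with antiderivative sin(u).
Back in v: F(v) = sin(v**2 + 4).
Then F(1) - F(0) = (sin(5)) - (sin(4)) = sin(5) - sin(4).

sin(5) - sin(4)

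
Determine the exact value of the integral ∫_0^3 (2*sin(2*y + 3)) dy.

cos(3) - cos(9)

Let u = 2*y + 3, so du = 2 dy. When y = 0, u = 3; when y = 3, u = 9.
The integral becomes ∫ sin(u) du from 3 to 9, with antiderivative -cos(u).
Back in y: F(y) = -cos(2*y + 3).
Then F(3) - F(0) = (-cos(9)) - (-cos(3)) = cos(3) - cos(9).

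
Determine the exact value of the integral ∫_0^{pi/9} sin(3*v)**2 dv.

Use the identity sin^2(3*v) = (1 - cos(6*v))/2.
An antiderivative is F(v) = v/2 - sin(6*v)/12.
Then F(pi/9) - F(0) = (-sqrt(3)/24 + pi/18) - (0) = -sqrt(3)/24 + pi/18.

-sqrt(3)/24 + pi/18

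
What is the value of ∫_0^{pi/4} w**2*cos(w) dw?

sqrt(2)*(-32 + pi**2 + 8*pi)/32

Integrate by parts twice (u = w^2, dv = cos(w) dw).
An antiderivative is F(w) = w**2*sin(w) + 2*w*cos(w) - 2*sin(w).
Then F(pi/4) - F(0) = (sqrt(2)*(-32 + pi**2 + 8*pi)/32) - (0) = sqrt(2)*(-32 + pi**2 + 8*pi)/32.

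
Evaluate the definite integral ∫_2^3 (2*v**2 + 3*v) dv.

121/6

By the power rule, an antiderivative is F(v) = 2*v**3/3 + 3*v**2/2.
Then F(3) - F(2) = (63/2) - (34/3) = 121/6.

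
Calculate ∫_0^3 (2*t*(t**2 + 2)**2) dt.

Let u = t**2 + 2, so du = 2*t dt. When t = 0, u = 2; when t = 3, u = 11.
The integral becomes ∫ u**2 du from 2 to 11, with antiderivative u**3/3.
Back in t: F(t) = (t**2 + 2)**3/3.
Then F(3) - F(0) = (1331/3) - (8/3) = 441.

441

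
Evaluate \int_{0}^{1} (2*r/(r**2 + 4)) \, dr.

log(5/4)

Let u = r**2 + 4, so du = 2*r dr. When r = 0, u = 4; when r = 1, u = 5.
The integral becomes ∫ 1/u du from 4 to 5, with antiderivative log(u).
Back in r: F(r) = log(r**2 + 4).
Then F(1) - F(0) = (log(5)) - (log(4)) = log(5/4).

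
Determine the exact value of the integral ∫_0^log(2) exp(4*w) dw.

15/4

Let u = exp(w), so du = exp(w) dw. When w = 0, u = 1; when w = log(2), u = 2.
The integral becomes ∫ u**3 du from 1 to 2, with antiderivative u**4/4.
Back in w: F(w) = exp(4*w)/4.
Then F(log(2)) - F(0) = (4) - (1/4) = 15/4.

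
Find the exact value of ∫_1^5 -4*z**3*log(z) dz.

156 - 625*log(5)

Integrate by parts once (u = ln z, dv = -4*z**3 dz).
An antiderivative is F(z) = -z**4*(4*log(z) - 1)/4.
Then F(5) - F(1) = (625/4 - 625*log(5)) - (1/4) = 156 - 625*log(5).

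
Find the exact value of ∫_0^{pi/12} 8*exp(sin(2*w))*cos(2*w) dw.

Let u = sin(2*w), so du = 2*cos(2*w) dw. When w = 0, u = 0; when w = pi/12, u = 1/2.
The integral becomes 4·∫ exp(u) du from 0 to 1/2, with antiderivative 4*exp(u).
Back in w: F(w) = 4*exp(sin(2*w)).
Then F(pi/12) - F(0) = (4*exp(1/2)) - (4) = -4 + 4*exp(1/2).

-4 + 4*exp(1/2)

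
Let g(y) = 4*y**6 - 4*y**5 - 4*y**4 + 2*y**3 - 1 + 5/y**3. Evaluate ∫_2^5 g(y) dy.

By the power rule, an antiderivative is F(y) = 4*y**7/7 - 2*y**6/3 - 4*y**5/5 + y**4/2 - y - 5/(2*y**2).
Then F(5) - F(2) = (3363527/105) - (8611/840) = 1793307/56.

1793307/56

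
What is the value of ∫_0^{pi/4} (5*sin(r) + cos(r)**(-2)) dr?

An antiderivative is F(r) = -5*cos(r) + tan(r).
Then F(pi/4) - F(0) = (1 - 5*sqrt(2)/2) - (-5) = 6 - 5*sqrt(2)/2.

6 - 5*sqrt(2)/2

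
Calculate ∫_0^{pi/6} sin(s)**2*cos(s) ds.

1/24

Let u = sin(s), so du = cos(s) ds. When s = 0, u = 0; when s = pi/6, u = 1/2.
The integral becomes ∫ u**2 du from 0 to 1/2, with antiderivative u**3/3.
Back in s: F(s) = sin(s)**3/3.
Then F(pi/6) - F(0) = (1/24) - (0) = 1/24.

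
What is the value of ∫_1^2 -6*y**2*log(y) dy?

14/3 - 16*log(2)

Integrate by parts once (u = ln y, dv = -6*y**2 dy).
An antiderivative is F(y) = -2*y**3*(3*log(y) - 1)/3.
Then F(2) - F(1) = (16/3 - 16*log(2)) - (2/3) = 14/3 - 16*log(2).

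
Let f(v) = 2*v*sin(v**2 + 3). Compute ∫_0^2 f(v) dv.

cos(3) - cos(7)

Let u = v**2 + 3, so du = 2*v dv. When v = 0, u = 3; when v = 2, u = 7.
The integral becomes ∫ sin(u) du from 3 to 7, with antiderivative -cos(u).
Back in v: F(v) = -cos(v**2 + 3).
Then F(2) - F(0) = (-cos(7)) - (-cos(3)) = cos(3) - cos(7).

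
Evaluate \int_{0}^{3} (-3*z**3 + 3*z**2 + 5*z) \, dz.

By the power rule, an antiderivative is F(z) = -3*z**4/4 + z**3 + 5*z**2/2.
Then F(3) - F(0) = (-45/4) - (0) = -45/4.

-45/4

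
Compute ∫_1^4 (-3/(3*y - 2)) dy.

An antiderivative is F(y) = -log(3*y - 2).
Then F(4) - F(1) = (-log(10)) - (0) = -log(10).

-log(10)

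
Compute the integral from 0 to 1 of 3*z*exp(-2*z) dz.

Integrate by parts once (u = z, dv = 3*exp(-2*z) dz).
An antiderivative is F(z) = (-6*z - 3)*exp(-2*z)/4.
Then F(1) - F(0) = (-9*exp(-2)/4) - (-3/4) = 3/4 - 9*exp(-2)/4.

3/4 - 9*exp(-2)/4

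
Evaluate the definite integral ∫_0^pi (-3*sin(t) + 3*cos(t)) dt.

-6

An antiderivative is F(t) = 3*sin(t) + 3*cos(t).
Then F(pi) - F(0) = (-3) - (3) = -6.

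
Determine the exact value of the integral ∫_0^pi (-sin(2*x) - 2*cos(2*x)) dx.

0

An antiderivative is F(x) = -sin(2*x) + cos(2*x)/2.
Then F(pi) - F(0) = (1/2) - (1/2) = 0.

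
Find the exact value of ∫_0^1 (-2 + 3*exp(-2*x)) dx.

(-exp(2) - 3)*exp(-2)/2

An antiderivative is F(x) = -2*x - 3*exp(-2*x)/2.
Then F(1) - F(0) = (-2 - 3*exp(-2)/2) - (-3/2) = (-exp(2) - 3)*exp(-2)/2.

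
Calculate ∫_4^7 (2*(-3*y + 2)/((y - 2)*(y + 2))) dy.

Factor the denominator: y**2 - 4 = (y + 2)(y - 2).
Partial fractions: 2*(-3*y + 2)/((y - 2)*(y + 2)) = -4/(y + 2) - 2/(y - 2).
An antiderivative is F(y) = -2*log(y - 2) - 4*log(y + 2).
Then F(7) - F(4) = (-8*log(3) - 2*log(5)) - (-4*log(3) - 6*log(2)) = -4*log(3) - 2*log(5) + 6*log(2).

-4*log(3) - 2*log(5) + 6*log(2)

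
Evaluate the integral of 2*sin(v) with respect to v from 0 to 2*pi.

0

An antiderivative is F(v) = -2*cos(v).
Then F(2*pi) - F(0) = (-2) - (-2) = 0.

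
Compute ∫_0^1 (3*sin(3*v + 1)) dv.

Let u = 3*v + 1, so du = 3 dv. When v = 0, u = 1; when v = 1, u = 4.
The integral becomes ∫ sin(u) du from 1 to 4, with antiderivative -cos(u).
Back in v: F(v) = -cos(3*v + 1).
Then F(1) - F(0) = (-cos(4)) - (-cos(1)) = cos(1) - cos(4).

cos(1) - cos(4)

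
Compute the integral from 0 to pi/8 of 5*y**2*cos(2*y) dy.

5*sqrt(2)*(-32 + pi**2 + 8*pi)/256

Integrate by parts twice (u = y^2, dv = 5*cos(2*y) dy).
An antiderivative is F(y) = 5*y**2*sin(2*y)/2 + 5*y*cos(2*y)/2 - 5*sin(2*y)/4.
Then F(pi/8) - F(0) = (5*sqrt(2)*(-32 + pi**2 + 8*pi)/256) - (0) = 5*sqrt(2)*(-32 + pi**2 + 8*pi)/256.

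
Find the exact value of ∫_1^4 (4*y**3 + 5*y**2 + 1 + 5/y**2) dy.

By the power rule, an antiderivative is F(y) = y**4 + 5*y**3/3 + y - 5/y.
Then F(4) - F(1) = (4385/12) - (-4/3) = 1467/4.

1467/4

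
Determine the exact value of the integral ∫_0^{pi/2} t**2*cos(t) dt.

-2 + pi**2/4

Integrate by parts twice (u = t^2, dv = cos(t) dt).
An antiderivative is F(t) = t**2*sin(t) + 2*t*cos(t) - 2*sin(t).
Then F(pi/2) - F(0) = (-2 + pi**2/4) - (0) = -2 + pi**2/4.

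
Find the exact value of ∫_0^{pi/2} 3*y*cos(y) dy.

-3 + 3*pi/2

Integrate by parts once (u = y, dv = 3*cos(y) dy).
An antiderivative is F(y) = 3*y*sin(y) + 3*cos(y).
Then F(pi/2) - F(0) = (3*pi/2) - (3) = -3 + 3*pi/2.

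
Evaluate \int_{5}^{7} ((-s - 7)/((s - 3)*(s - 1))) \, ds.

Factor the denominator: s**2 - 4*s + 3 = (s - 1)(s - 3).
Partial fractions: (-s - 7)/((s - 3)*(s - 1)) = 4/(s - 1) - 5/(s - 3).
An antiderivative is F(s) = -5*log(s - 3) + 4*log(s - 1).
Then F(7) - F(5) = (log(81/64)) - (log(8)) = -9*log(2) + 4*log(3).

-9*log(2) + 4*log(3)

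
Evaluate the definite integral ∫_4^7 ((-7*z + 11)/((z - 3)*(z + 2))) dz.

Factor the denominator: z**2 - z - 6 = (z + 2)(z - 3).
Partial fractions: (-7*z + 11)/((z - 3)*(z + 2)) = -5/(z + 2) - 2/(z - 3).
An antiderivative is F(z) = -2*log(z - 3) - 5*log(z + 2).
Then F(7) - F(4) = (-10*log(3) - 4*log(2)) - (-5*log(3) - 5*log(2)) = -5*log(3) + log(2).

-5*log(3) + log(2)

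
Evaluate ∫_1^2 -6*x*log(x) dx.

9/2 - 12*log(2)

Integrate by parts once (u = ln x, dv = -6*x dx).
An antiderivative is F(x) = -3*x**2*(2*log(x) - 1)/2.
Then F(2) - F(1) = (6 - 12*log(2)) - (3/2) = 9/2 - 12*log(2).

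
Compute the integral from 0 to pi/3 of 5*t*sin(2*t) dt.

5*sqrt(3)/8 + 5*pi/12

Integrate by parts once (u = t, dv = 5*sin(2*t) dt).
An antiderivative is F(t) = -5*t*cos(2*t)/2 + 5*sin(2*t)/4.
Then F(pi/3) - F(0) = (5*sqrt(3)/8 + 5*pi/12) - (0) = 5*sqrt(3)/8 + 5*pi/12.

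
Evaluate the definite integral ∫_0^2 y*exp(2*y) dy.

Integrate by parts once (u = y, dv = exp(2*y) dy).
An antiderivative is F(y) = (2*y - 1)*exp(2*y)/4.
Then F(2) - F(0) = (3*exp(4)/4) - (-1/4) = 1/4 + 3*exp(4)/4.

1/4 + 3*exp(4)/4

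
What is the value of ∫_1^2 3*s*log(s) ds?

-9/4 + log(64)

Integrate by parts once (u = ln s, dv = 3*s ds).
An antiderivative is F(s) = 3*s**2*(2*log(s) - 1)/4.
Then F(2) - F(1) = (-3 + log(64)) - (-3/4) = -9/4 + log(64).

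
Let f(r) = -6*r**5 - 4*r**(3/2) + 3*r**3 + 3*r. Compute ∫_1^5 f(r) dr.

By the power rule, an antiderivative is F(r) = -r**6 - 8*r**(5/2)/5 + 3*r**4/4 + 3*r**2/2.
Then F(5) - F(1) = (-60475/4 - 40*sqrt(5)) - (-7/20) = -75592/5 - 40*sqrt(5).

-75592/5 - 40*sqrt(5)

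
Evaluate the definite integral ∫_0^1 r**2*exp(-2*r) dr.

Integrate by parts twice (u = r^2, dv = exp(-2*r) dr).
An antiderivative is F(r) = (-2*r**2 - 2*r - 1)*exp(-2*r)/4.
Then F(1) - F(0) = (-5*exp(-2)/4) - (-1/4) = (-5 + exp(2))*exp(-2)/4.

(-5 + exp(2))*exp(-2)/4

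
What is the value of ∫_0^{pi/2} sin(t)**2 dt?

pi/4

Use the identity sin^2(t) = (1 - cos(2*t))/2.
An antiderivative is F(t) = t/2 - sin(2*t)/4.
Then F(pi/2) - F(0) = (pi/4) - (0) = pi/4.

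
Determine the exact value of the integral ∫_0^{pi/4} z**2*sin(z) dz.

-2 - sqrt(2)*pi**2/32 + sqrt(2)*pi/4 + sqrt(2)

Integrate by parts twice (u = z^2, dv = sin(z) dz).
An antiderivative is F(z) = -z**2*cos(z) + 2*z*sin(z) + 2*cos(z).
Then F(pi/4) - F(0) = (sqrt(2)*(-pi**2 + 8*pi + 32)/32) - (2) = -2 - sqrt(2)*pi**2/32 + sqrt(2)*pi/4 + sqrt(2).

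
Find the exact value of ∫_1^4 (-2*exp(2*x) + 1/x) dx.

An antiderivative is F(x) = -exp(2*x) + log(x).
Then F(4) - F(1) = (-exp(8) + log(4)) - (-exp(2)) = -exp(8) + log(4) + exp(2).

-exp(8) + log(4) + exp(2)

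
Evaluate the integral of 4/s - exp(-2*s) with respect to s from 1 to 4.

An antiderivative is F(s) = 4*log(s) + exp(-2*s)/2.
Then F(4) - F(1) = (exp(-8)/2 + 8*log(2)) - (exp(-2)/2) = (-exp(6) + 1 + 16*exp(8)*log(2))*exp(-8)/2.

(-exp(6) + 1 + 16*exp(8)*log(2))*exp(-8)/2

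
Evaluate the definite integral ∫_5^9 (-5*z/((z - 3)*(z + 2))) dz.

Factor the denominator: z**2 - z - 6 = (z + 2)(z - 3).
Partial fractions: -5*z/((z - 3)*(z + 2)) = -2/(z + 2) - 3/(z - 3).
An antiderivative is F(z) = -3*log(z - 3) - 2*log(z + 2).
Then F(9) - F(5) = (-2*log(11) - 3*log(3) - 3*log(2)) - (-2*log(7) - 3*log(2)) = -2*log(11) - 3*log(3) + 2*log(7).

-2*log(11) - 3*log(3) + 2*log(7)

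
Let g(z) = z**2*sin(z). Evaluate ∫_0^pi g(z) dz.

-4 + pi**2

Integrate by parts twice (u = z^2, dv = sin(z) dz).
An antiderivative is F(z) = -z**2*cos(z) + 2*z*sin(z) + 2*cos(z).
Then F(pi) - F(0) = (-2 + pi**2) - (2) = -4 + pi**2.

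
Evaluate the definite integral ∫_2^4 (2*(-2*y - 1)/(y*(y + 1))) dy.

log(9/100)

Factor the denominator: y**2 + y = (y + 1)y.
Partial fractions: 2*(-2*y - 1)/(y*(y + 1)) = -2/(y + 1) - 2/y.
An antiderivative is F(y) = -2*log(y) - 2*log(y + 1).
Then F(4) - F(2) = (-2*log(5) - 4*log(2)) - (-log(36)) = log(9/100).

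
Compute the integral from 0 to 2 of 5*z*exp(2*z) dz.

Integrate by parts once (u = z, dv = 5*exp(2*z) dz).
An antiderivative is F(z) = (10*z - 5)*exp(2*z)/4.
Then F(2) - F(0) = (15*exp(4)/4) - (-5/4) = 5/4 + 15*exp(4)/4.

5/4 + 15*exp(4)/4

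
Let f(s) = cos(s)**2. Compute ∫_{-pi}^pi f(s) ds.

Use the identity cos^2(s) = (1 + cos(2*s))/2.
An antiderivative is F(s) = s/2 + sin(2*s)/4.
Then F(pi) - F(-pi) = (pi/2) - (-pi/2) = pi.

pi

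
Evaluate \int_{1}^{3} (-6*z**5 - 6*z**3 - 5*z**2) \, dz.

-2674/3

By the power rule, an antiderivative is F(z) = -z**6 - 3*z**4/2 - 5*z**3/3.
Then F(3) - F(1) = (-1791/2) - (-25/6) = -2674/3.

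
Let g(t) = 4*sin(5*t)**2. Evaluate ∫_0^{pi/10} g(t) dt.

Use the identity sin^2(5*t) = (1 - cos(10*t))/2.
An antiderivative is F(t) = 2*t - sin(10*t)/5.
Then F(pi/10) - F(0) = (pi/5) - (0) = pi/5.

pi/5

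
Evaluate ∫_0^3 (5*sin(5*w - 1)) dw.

Let u = 5*w - 1, so du = 5 dw. When w = 0, u = -1; when w = 3, u = 14.
The integral becomes ∫ sin(u) du from -1 to 14, with antiderivative -cos(u).
Back in w: F(w) = -cos(5*w - 1).
Then F(3) - F(0) = (-cos(14)) - (-cos(1)) = -cos(14) + cos(1).

-cos(14) + cos(1)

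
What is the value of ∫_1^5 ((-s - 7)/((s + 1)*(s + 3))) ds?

log(4/27)

Factor the denominator: s**2 + 4*s + 3 = (s + 3)(s + 1).
Partial fractions: (-s - 7)/((s + 1)*(s + 3)) = 2/(s + 3) - 3/(s + 1).
An antiderivative is F(s) = -3*log(s + 1) + 2*log(s + 3).
Then F(5) - F(1) = (log(8/27)) - (log(2)) = log(4/27).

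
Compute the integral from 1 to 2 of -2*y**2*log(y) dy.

Integrate by parts once (u = ln y, dv = -2*y**2 dy).
An antiderivative is F(y) = -2*y**3*(3*log(y) - 1)/9.
Then F(2) - F(1) = (16/9 - 16*log(2)/3) - (2/9) = 14/9 - 16*log(2)/3.

14/9 - 16*log(2)/3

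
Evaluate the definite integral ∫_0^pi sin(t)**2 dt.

Use the identity sin^2(t) = (1 - cos(2*t))/2.
An antiderivative is F(t) = t/2 - sin(2*t)/4.
Then F(pi) - F(0) = (pi/2) - (0) = pi/2.

pi/2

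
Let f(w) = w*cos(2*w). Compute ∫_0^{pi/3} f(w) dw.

-3/8 + sqrt(3)*pi/12

Integrate by parts once (u = w, dv = cos(2*w) dw).
An antiderivative is F(w) = w*sin(2*w)/2 + cos(2*w)/4.
Then F(pi/3) - F(0) = (-1/8 + sqrt(3)*pi/12) - (1/4) = -3/8 + sqrt(3)*pi/12.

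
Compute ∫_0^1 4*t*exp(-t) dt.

4 - 8*exp(-1)

Integrate by parts once (u = t, dv = 4*exp(-t) dt).
An antiderivative is F(t) = (-4*t - 4)*exp(-t).
Then F(1) - F(0) = (-8*exp(-1)) - (-4) = 4 - 8*exp(-1).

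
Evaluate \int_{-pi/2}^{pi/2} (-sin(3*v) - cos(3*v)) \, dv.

2/3

An antiderivative is F(v) = -sin(3*v)/3 + cos(3*v)/3.
Then F(pi/2) - F(-pi/2) = (1/3) - (-1/3) = 2/3.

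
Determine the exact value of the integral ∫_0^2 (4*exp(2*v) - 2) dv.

-6 + 2*exp(4)

An antiderivative is F(v) = 2*exp(2*v) - 2*v.
Then F(2) - F(0) = (-4 + 2*exp(4)) - (2) = -6 + 2*exp(4).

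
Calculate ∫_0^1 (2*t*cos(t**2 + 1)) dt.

-sin(1) + sin(2)

Let u = t**2 + 1, so du = 2*t dt. When t = 0, u = 1; when t = 1, u = 2.
The integral becomes ∫ cos(u) du from 1 to 2, with antiderivative sin(u).
Back in t: F(t) = sin(t**2 + 1).
Then F(1) - F(0) = (sin(2)) - (sin(1)) = -sin(1) + sin(2).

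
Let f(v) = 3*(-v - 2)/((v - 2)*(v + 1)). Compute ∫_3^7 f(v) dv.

-4*log(5) + log(2)

Factor the denominator: v**2 - v - 2 = (v + 1)(v - 2).
Partial fractions: 3*(-v - 2)/((v - 2)*(v + 1)) = 1/(v + 1) - 4/(v - 2).
An antiderivative is F(v) = -4*log(v - 2) + log(v + 1).
Then F(7) - F(3) = (-4*log(5) + 3*log(2)) - (log(4)) = -4*log(5) + log(2).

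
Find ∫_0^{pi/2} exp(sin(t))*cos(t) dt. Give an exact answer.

-1 + E

Let u = sin(t), so du = cos(t) dt. When t = 0, u = 0; when t = pi/2, u = 1.
The integral becomes ∫ exp(u) du from 0 to 1, with antiderivative exp(u).
Back in t: F(t) = exp(sin(t)).
Then F(pi/2) - F(0) = (E) - (1) = -1 + E.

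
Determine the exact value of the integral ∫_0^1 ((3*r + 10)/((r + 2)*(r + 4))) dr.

log(45/16)

Factor the denominator: r**2 + 6*r + 8 = (r + 4)(r + 2).
Partial fractions: (3*r + 10)/((r + 2)*(r + 4)) = 1/(r + 4) + 2/(r + 2).
An antiderivative is F(r) = 2*log(r + 2) + log(r + 4).
Then F(1) - F(0) = (log(45)) - (log(16)) = log(45/16).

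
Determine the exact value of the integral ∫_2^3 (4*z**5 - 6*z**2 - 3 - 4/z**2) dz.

1205/3

By the power rule, an antiderivative is F(z) = 2*z**6/3 - 2*z**3 - 3*z + 4/z.
Then F(3) - F(2) = (1273/3) - (68/3) = 1205/3.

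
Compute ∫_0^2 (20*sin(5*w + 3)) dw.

Let u = 5*w + 3, so du = 5 dw. When w = 0, u = 3; when w = 2, u = 13.
The integral becomes 4·∫ sin(u) du from 3 to 13, with antiderivative -4*cos(u).
Back in w: F(w) = -4*cos(5*w + 3).
Then F(2) - F(0) = (-4*cos(13)) - (-4*cos(3)) = 4*cos(3) - 4*cos(13).

4*cos(3) - 4*cos(13)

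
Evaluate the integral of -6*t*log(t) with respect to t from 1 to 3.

Integrate by parts once (u = ln t, dv = -6*t dt).
An antiderivative is F(t) = -3*t**2*(2*log(t) - 1)/2.
Then F(3) - F(1) = (27/2 - 27*log(3)) - (3/2) = 12 - 27*log(3).

12 - 27*log(3)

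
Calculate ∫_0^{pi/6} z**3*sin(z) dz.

Integrate by parts 3 times (u = z^3, dv = sin(z) dz).
An antiderivative is F(z) = -z**3*cos(z) + 3*z**2*sin(z) + 6*z*cos(z) - 6*sin(z).
Then F(pi/6) - F(0) = (-3 - sqrt(3)*pi**3/432 + pi**2/24 + sqrt(3)*pi/2) - (0) = -3 - sqrt(3)*pi**3/432 + pi**2/24 + sqrt(3)*pi/2.

-3 - sqrt(3)*pi**3/432 + pi**2/24 + sqrt(3)*pi/2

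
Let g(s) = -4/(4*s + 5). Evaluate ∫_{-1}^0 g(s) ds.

-log(5)

An antiderivative is F(s) = -log(4*s + 5).
Then F(0) - F(-1) = (-log(5)) - (0) = -log(5).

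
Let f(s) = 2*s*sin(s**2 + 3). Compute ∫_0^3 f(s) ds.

Let u = s**2 + 3, so du = 2*s ds. When s = 0, u = 3; when s = 3, u = 12.
The integral becomes ∫ sin(u) du from 3 to 12, with antiderivative -cos(u).
Back in s: F(s) = -cos(s**2 + 3).
Then F(3) - F(0) = (-cos(12)) - (-cos(3)) = cos(3) - cos(12).

cos(3) - cos(12)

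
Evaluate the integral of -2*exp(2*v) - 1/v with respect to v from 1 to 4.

An antiderivative is F(v) = -exp(2*v) - log(v).
Then F(4) - F(1) = (-exp(8) - log(4)) - (-exp(2)) = -exp(8) - log(4) + exp(2).

-exp(8) - log(4) + exp(2)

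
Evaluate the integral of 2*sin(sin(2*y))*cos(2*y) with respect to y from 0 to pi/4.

1 - cos(1)

Let u = sin(2*y), so du = 2*cos(2*y) dy. When y = 0, u = 0; when y = pi/4, u = 1.
The integral becomes ∫ sin(u) du from 0 to 1, with antiderivative -cos(u).
Back in y: F(y) = -cos(sin(2*y)).
Then F(pi/4) - F(0) = (-cos(1)) - (-1) = 1 - cos(1).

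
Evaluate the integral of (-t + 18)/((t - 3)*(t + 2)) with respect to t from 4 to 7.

Factor the denominator: t**2 - t - 6 = (t + 2)(t - 3).
Partial fractions: (-t + 18)/((t - 3)*(t + 2)) = -4/(t + 2) + 3/(t - 3).
An antiderivative is F(t) = 3*log(t - 3) - 4*log(t + 2).
Then F(7) - F(4) = (-8*log(3) + 6*log(2)) - (-4*log(3) - 4*log(2)) = -4*log(3) + 10*log(2).

-4*log(3) + 10*log(2)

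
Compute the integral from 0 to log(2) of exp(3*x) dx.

Let u = exp(x), so du = exp(x) dx. When x = 0, u = 1; when x = log(2), u = 2.
The integral becomes ∫ u**2 du from 1 to 2, with antiderivative u**3/3.
Back in x: F(x) = exp(3*x)/3.
Then F(log(2)) - F(0) = (8/3) - (1/3) = 7/3.

7/3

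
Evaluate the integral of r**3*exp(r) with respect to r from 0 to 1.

Integrate by parts 3 times (u = r^3, dv = exp(r) dr).
An antiderivative is F(r) = (r**3 - 3*r**2 + 6*r - 6)*exp(r).
Then F(1) - F(0) = (-2*E) - (-6) = 6 - 2*E.

6 - 2*E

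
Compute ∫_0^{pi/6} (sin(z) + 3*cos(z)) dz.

5/2 - sqrt(3)/2

An antiderivative is F(z) = 3*sin(z) - cos(z).
Then F(pi/6) - F(0) = (3/2 - sqrt(3)/2) - (-1) = 5/2 - sqrt(3)/2.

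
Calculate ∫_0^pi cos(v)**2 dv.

Use the identity cos^2(v) = (1 + cos(2*v))/2.
An antiderivative is F(v) = v/2 + sin(2*v)/4.
Then F(pi) - F(0) = (pi/2) - (0) = pi/2.

pi/2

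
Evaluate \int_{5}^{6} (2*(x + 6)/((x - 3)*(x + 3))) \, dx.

Factor the denominator: x**2 - 9 = (x + 3)(x - 3).
Partial fractions: 2*(x + 6)/((x - 3)*(x + 3)) = -1/(x + 3) + 3/(x - 3).
An antiderivative is F(x) = 3*log(x - 3) - log(x + 3).
Then F(6) - F(5) = (log(3)) - (0) = log(3).

log(3)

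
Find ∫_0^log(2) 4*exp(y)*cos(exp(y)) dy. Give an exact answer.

Let u = exp(y), so du = exp(y) dy. When y = 0, u = 1; when y = log(2), u = 2.
The integral becomes 4·∫ cos(u) du from 1 to 2, with antiderivative 4*sin(u).
Back in y: F(y) = 4*sin(exp(y)).
Then F(log(2)) - F(0) = (4*sin(2)) - (4*sin(1)) = -4*sin(1) + 4*sin(2).

-4*sin(1) + 4*sin(2)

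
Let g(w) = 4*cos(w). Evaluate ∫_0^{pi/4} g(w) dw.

2*sqrt(2)

An antiderivative is F(w) = 4*sin(w).
Then F(pi/4) - F(0) = (2*sqrt(2)) - (0) = 2*sqrt(2).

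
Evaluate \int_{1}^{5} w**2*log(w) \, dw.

-124/9 + 125*log(5)/3

Integrate by parts once (u = ln w, dv = w**2 dw).
An antiderivative is F(w) = w**3*(3*log(w) - 1)/9.
Then F(5) - F(1) = (-125/9 + 125*log(5)/3) - (-1/9) = -124/9 + 125*log(5)/3.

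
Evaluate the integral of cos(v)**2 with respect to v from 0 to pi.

Use the identity cos^2(v) = (1 + cos(2*v))/2.
An antiderivative is F(v) = v/2 + sin(2*v)/4.
Then F(pi) - F(0) = (pi/2) - (0) = pi/2.

pi/2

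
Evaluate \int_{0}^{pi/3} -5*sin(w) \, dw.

-5/2

An antiderivative is F(w) = 5*cos(w).
Then F(pi/3) - F(0) = (5/2) - (5) = -5/2.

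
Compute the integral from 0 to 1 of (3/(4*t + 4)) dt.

3*log(2)/4

An antiderivative is F(t) = 3*log(4*t + 4)/4.
Then F(1) - F(0) = (9*log(2)/4) - (3*log(2)/2) = 3*log(2)/4.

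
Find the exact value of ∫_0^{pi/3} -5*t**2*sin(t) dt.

Integrate by parts twice (u = t^2, dv = -5*sin(t) dt).
An antiderivative is F(t) = 5*t**2*cos(t) - 10*t*sin(t) - 10*cos(t).
Then F(pi/3) - F(0) = (-5*sqrt(3)*pi/3 - 5 + 5*pi**2/18) - (-10) = -5*sqrt(3)*pi/3 + 5*pi**2/18 + 5.

-5*sqrt(3)*pi/3 + 5*pi**2/18 + 5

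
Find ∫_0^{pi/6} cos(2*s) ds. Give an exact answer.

sqrt(3)/4

An antiderivative is F(s) = sin(2*s)/2.
Then F(pi/6) - F(0) = (sqrt(3)/4) - (0) = sqrt(3)/4.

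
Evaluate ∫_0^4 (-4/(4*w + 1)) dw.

An antiderivative is F(w) = -log(4*w + 1).
Then F(4) - F(0) = (-log(17)) - (0) = -log(17).

-log(17)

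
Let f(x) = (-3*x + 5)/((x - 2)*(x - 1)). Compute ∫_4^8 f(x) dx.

log(3/49)

Factor the denominator: x**2 - 3*x + 2 = (x - 1)(x - 2).
Partial fractions: (-3*x + 5)/((x - 2)*(x - 1)) = -2/(x - 1) - 1/(x - 2).
An antiderivative is F(x) = -log(x - 2) - 2*log(x - 1).
Then F(8) - F(4) = (-2*log(7) - log(3) - log(2)) - (-log(18)) = log(3/49).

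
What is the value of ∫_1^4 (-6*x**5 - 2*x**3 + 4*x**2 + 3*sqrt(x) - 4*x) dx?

-8309/2

By the power rule, an antiderivative is F(x) = -x**6 - x**4/2 + 2*x**(3/2) + 4*x**3/3 - 2*x**2.
Then F(4) - F(1) = (-12464/3) - (-1/6) = -8309/2.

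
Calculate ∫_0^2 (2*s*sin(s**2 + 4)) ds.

cos(4) - cos(8)

Let u = s**2 + 4, so du = 2*s ds. When s = 0, u = 4; when s = 2, u = 8.
The integral becomes ∫ sin(u) du from 4 to 8, with antiderivative -cos(u).
Back in s: F(s) = -cos(s**2 + 4).
Then F(2) - F(0) = (-cos(8)) - (-cos(4)) = cos(4) - cos(8).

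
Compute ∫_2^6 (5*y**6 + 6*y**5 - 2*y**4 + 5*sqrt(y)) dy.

By the power rule, an antiderivative is F(y) = 5*y**7/7 + y**6 - 2*y**5/5 + 10*y**(3/2)/3.
Then F(6) - F(2) = (20*sqrt(6) + 8522496/35) - (20*sqrt(2)/3 + 4992/35) = -20*sqrt(2)/3 + 20*sqrt(6) + 8517504/35.

-20*sqrt(2)/3 + 20*sqrt(6) + 8517504/35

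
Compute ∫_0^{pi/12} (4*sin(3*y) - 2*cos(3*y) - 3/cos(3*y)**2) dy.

An antiderivative is F(y) = -2*sin(3*y)/3 - 4*cos(3*y)/3 - tan(3*y).
Then F(pi/12) - F(0) = (-sqrt(2) - 1) - (-4/3) = 1/3 - sqrt(2).

1/3 - sqrt(2)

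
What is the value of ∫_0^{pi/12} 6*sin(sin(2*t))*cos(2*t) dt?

3 - 3*cos(1/2)

Let u = sin(2*t), so du = 2*cos(2*t) dt. When t = 0, u = 0; when t = pi/12, u = 1/2.
The integral becomes 3·∫ sin(u) du from 0 to 1/2, with antiderivative -3*cos(u).
Back in t: F(t) = -3*cos(sin(2*t)).
Then F(pi/12) - F(0) = (-3*cos(1/2)) - (-3) = 3 - 3*cos(1/2).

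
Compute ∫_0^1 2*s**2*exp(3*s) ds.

-4/27 + 10*exp(3)/27

Integrate by parts twice (u = s^2, dv = 2*exp(3*s) ds).
An antiderivative is F(s) = (18*s**2 - 12*s + 4)*exp(3*s)/27.
Then F(1) - F(0) = (10*exp(3)/27) - (4/27) = -4/27 + 10*exp(3)/27.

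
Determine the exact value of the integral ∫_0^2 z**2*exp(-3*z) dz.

Integrate by parts twice (u = z^2, dv = exp(-3*z) dz).
An antiderivative is F(z) = (-9*z**2 - 6*z - 2)*exp(-3*z)/27.
Then F(2) - F(0) = (-50*exp(-6)/27) - (-2/27) = 2/27 - 50*exp(-6)/27.

2/27 - 50*exp(-6)/27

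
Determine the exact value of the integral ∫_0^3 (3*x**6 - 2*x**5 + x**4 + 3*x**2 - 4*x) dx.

26316/35

By the power rule, an antiderivative is F(x) = 3*x**7/7 - x**6/3 + x**5/5 + x**3 - 2*x**2.
Then F(3) - F(0) = (26316/35) - (0) = 26316/35.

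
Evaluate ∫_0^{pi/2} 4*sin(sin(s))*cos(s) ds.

Let u = sin(s), so du = cos(s) ds. When s = 0, u = 0; when s = pi/2, u = 1.
The integral becomes 4·∫ sin(u) du from 0 to 1, with antiderivative -4*cos(u).
Back in s: F(s) = -4*cos(sin(s)).
Then F(pi/2) - F(0) = (-4*cos(1)) - (-4) = 4 - 4*cos(1).

4 - 4*cos(1)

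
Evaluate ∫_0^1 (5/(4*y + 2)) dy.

5*log(3)/4

An antiderivative is F(y) = 5*log(4*y + 2)/4.
Then F(1) - F(0) = (5*log(6)/4) - (5*log(2)/4) = 5*log(3)/4.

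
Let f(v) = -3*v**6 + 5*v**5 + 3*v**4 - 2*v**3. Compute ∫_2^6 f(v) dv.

By the power rule, an antiderivative is F(v) = -3*v**7/7 + 5*v**6/6 + 3*v**5/5 - v**4/2.
Then F(6) - F(2) = (-2697624/35) - (1016/105) = -8093888/105.

-8093888/105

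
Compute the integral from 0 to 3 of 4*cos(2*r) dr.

2*sin(6)

Let u = 2*r, so du = 2 dr. When r = 0, u = 0; when r = 3, u = 6.
The integral becomes 2·∫ cos(u) du from 0 to 6, with antiderivative 2*sin(u).
Back in r: F(r) = 2*sin(2*r).
Then F(3) - F(0) = (2*sin(6)) - (0) = 2*sin(6).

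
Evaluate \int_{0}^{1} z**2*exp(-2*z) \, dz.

Integrate by parts twice (u = z^2, dv = exp(-2*z) dz).
An antiderivative is F(z) = (-2*z**2 - 2*z - 1)*exp(-2*z)/4.
Then F(1) - F(0) = (-5*exp(-2)/4) - (-1/4) = (-5 + exp(2))*exp(-2)/4.

(-5 + exp(2))*exp(-2)/4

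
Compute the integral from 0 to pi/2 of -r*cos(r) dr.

1 - pi/2

Integrate by parts once (u = r, dv = -cos(r) dr).
An antiderivative is F(r) = -r*sin(r) - cos(r).
Then F(pi/2) - F(0) = (-pi/2) - (-1) = 1 - pi/2.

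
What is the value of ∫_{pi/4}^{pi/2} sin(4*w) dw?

-1/2

An antiderivative is F(w) = -cos(4*w)/4.
Then F(pi/2) - F(pi/4) = (-1/4) - (1/4) = -1/2.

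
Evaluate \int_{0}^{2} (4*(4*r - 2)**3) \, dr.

Let u = 4*r - 2, so du = 4 dr. When r = 0, u = -2; when r = 2, u = 6.
The integral becomes ∫ u**3 du from -2 to 6, with antiderivative u**4/4.
Back in r: F(r) = (4*r - 2)**4/4.
Then F(2) - F(0) = (324) - (4) = 320.

320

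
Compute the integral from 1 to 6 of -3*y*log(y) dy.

-54*log(3) - 54*log(2) + 105/4

Integrate by parts once (u = ln y, dv = -3*y dy).
An antiderivative is F(y) = -3*y**2*(2*log(y) - 1)/4.
Then F(6) - F(1) = (-54*log(3) - 54*log(2) + 27) - (3/4) = -54*log(3) - 54*log(2) + 105/4.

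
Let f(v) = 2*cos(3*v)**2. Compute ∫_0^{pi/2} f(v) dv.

pi/2

Use the identity cos^2(3*v) = (1 + cos(6*v))/2.
An antiderivative is F(v) = v + sin(6*v)/6.
Then F(pi/2) - F(0) = (pi/2) - (0) = pi/2.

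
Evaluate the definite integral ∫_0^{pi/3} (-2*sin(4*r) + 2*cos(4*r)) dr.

An antiderivative is F(r) = sin(4*r)/2 + cos(4*r)/2.
Then F(pi/3) - F(0) = (-sqrt(3)/4 - 1/4) - (1/2) = -3/4 - sqrt(3)/4.

-3/4 - sqrt(3)/4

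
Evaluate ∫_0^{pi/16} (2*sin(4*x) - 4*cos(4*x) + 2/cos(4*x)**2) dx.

1 - 3*sqrt(2)/4

An antiderivative is F(x) = -sin(4*x) - cos(4*x)/2 + tan(4*x)/2.
Then F(pi/16) - F(0) = (1/2 - 3*sqrt(2)/4) - (-1/2) = 1 - 3*sqrt(2)/4.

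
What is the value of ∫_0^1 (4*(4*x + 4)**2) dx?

448/3

Let u = 4*x + 4, so du = 4 dx. When x = 0, u = 4; when x = 1, u = 8.
The integral becomes ∫ u**2 du from 4 to 8, with antiderivative u**3/3.
Back in x: F(x) = (4*x + 4)**3/3.
Then F(1) - F(0) = (512/3) - (64/3) = 448/3.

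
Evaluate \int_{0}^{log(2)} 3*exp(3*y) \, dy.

Let u = exp(y), so du = exp(y) dy. When y = 0, u = 1; when y = log(2), u = 2.
The integral becomes 3·∫ u**2 du from 1 to 2, with antiderivative u**3.
Back in y: F(y) = exp(3*y).
Then F(log(2)) - F(0) = (8) - (1) = 7.

7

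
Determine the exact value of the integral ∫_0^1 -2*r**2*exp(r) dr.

4 - 2*E

Integrate by parts twice (u = r^2, dv = -2*exp(r) dr).
An antiderivative is F(r) = (-2*r**2 + 4*r - 4)*exp(r).
Then F(1) - F(0) = (-2*E) - (-4) = 4 - 2*E.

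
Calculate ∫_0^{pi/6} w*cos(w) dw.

-1 + pi/12 + sqrt(3)/2

Integrate by parts once (u = w, dv = cos(w) dw).
An antiderivative is F(w) = w*sin(w) + cos(w).
Then F(pi/6) - F(0) = (pi/12 + sqrt(3)/2) - (1) = -1 + pi/12 + sqrt(3)/2.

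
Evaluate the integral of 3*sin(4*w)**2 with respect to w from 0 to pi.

Use the identity sin^2(4*w) = (1 - cos(8*w))/2.
An antiderivative is F(w) = 3*w/2 - 3*sin(8*w)/16.
Then F(pi) - F(0) = (3*pi/2) - (0) = 3*pi/2.

3*pi/2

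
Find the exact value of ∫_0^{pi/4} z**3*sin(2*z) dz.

Integrate by parts 3 times (u = z^3, dv = sin(2*z) dz).
An antiderivative is F(z) = -z**3*cos(2*z)/2 + 3*z**2*sin(2*z)/4 + 3*z*cos(2*z)/4 - 3*sin(2*z)/8.
Then F(pi/4) - F(0) = (-3/8 + 3*pi**2/64) - (0) = -3/8 + 3*pi**2/64.

-3/8 + 3*pi**2/64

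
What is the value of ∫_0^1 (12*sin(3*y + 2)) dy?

Let u = 3*y + 2, so du = 3 dy. When y = 0, u = 2; when y = 1, u = 5.
The integral becomes 4·∫ sin(u) du from 2 to 5, with antiderivative -4*cos(u).
Back in y: F(y) = -4*cos(3*y + 2).
Then F(1) - F(0) = (-4*cos(5)) - (-4*cos(2)) = 4*cos(2) - 4*cos(5).

4*cos(2) - 4*cos(5)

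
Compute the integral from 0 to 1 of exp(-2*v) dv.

-(1 - exp(2))*exp(-2)/2

An antiderivative is F(v) = -exp(-2*v)/2.
Then F(1) - F(0) = (-exp(-2)/2) - (-1/2) = -(1 - exp(2))*exp(-2)/2.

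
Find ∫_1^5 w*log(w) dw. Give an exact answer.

-6 + 25*log(5)/2

Integrate by parts once (u = ln w, dv = w dw).
An antiderivative is F(w) = w**2*(2*log(w) - 1)/4.
Then F(5) - F(1) = (-25/4 + 25*log(5)/2) - (-1/4) = -6 + 25*log(5)/2.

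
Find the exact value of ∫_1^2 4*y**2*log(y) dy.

Integrate by parts once (u = ln y, dv = 4*y**2 dy).
An antiderivative is F(y) = 4*y**3*(3*log(y) - 1)/9.
Then F(2) - F(1) = (-32/9 + 32*log(2)/3) - (-4/9) = -28/9 + 32*log(2)/3.

-28/9 + 32*log(2)/3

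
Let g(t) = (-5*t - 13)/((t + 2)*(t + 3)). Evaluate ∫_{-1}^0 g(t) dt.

Factor the denominator: t**2 + 5*t + 6 = (t + 3)(t + 2).
Partial fractions: (-5*t - 13)/((t + 2)*(t + 3)) = -2/(t + 3) - 3/(t + 2).
An antiderivative is F(t) = -3*log(t + 2) - 2*log(t + 3).
Then F(0) - F(-1) = (-log(72)) - (-log(4)) = -log(18).

-log(18)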